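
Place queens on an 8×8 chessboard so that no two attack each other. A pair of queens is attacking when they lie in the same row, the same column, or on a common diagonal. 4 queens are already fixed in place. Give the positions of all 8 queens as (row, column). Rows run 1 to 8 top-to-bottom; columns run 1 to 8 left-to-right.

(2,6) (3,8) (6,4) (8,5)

(1,1) (2,6) (3,8) (4,3) (5,7) (6,4) (7,2) (8,5)

Row 1: attacked by (2,6)→{5,6,7}; (3,8)→{6,8}; (6,4)→{4}; (8,5)→{5}. Safe: 1, 2, 3. Place at column 1.
Row 4: attacked by (1,1)→{1,4}; (2,6)→{4,6,8}; (3,8)→{7,8}; (6,4)→{2,4,6}; (8,5)→{1,5}. Safe: 3. Place at column 3.
Row 5: attacked by (1,1)→{1,5}; (2,6)→{3,6}; (3,8)→{6,8}; (4,3)→{2,3,4}; (6,4)→{3,4,5}; (8,5)→{2,5,8}. Safe: 7. Place at column 7.
Row 7: attacked by (1,1)→{1,7}; (2,6)→{1,6}; (3,8)→{4,8}; (4,3)→{3,6}; (5,7)→{5,7}; (6,4)→{3,4,5}; (8,5)→{4,5,6}. Safe: 2. Place at column 2.
Columns [1, 6, 8, 3, 7, 4, 2, 5], r−c [0, -4, -5, 1, -2, 2, 5, 3], r+c [2, 8, 11, 7, 12, 10, 9, 13] are all distinct, so no two queens attack.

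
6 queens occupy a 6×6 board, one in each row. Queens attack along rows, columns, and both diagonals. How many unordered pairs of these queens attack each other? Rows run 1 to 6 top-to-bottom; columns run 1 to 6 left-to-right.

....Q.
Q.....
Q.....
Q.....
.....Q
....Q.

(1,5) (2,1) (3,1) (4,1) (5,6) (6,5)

Same column: (1,5)–(6,5) (column 5); (2,1)–(3,1) (column 1); (2,1)–(4,1) (column 1); (3,1)–(4,1) (column 1).
Same diagonal: (2,1)–(6,5) (|2−6| = |1−5| = 4); (5,6)–(6,5) (|5−6| = |6−5| = 1).
Total attacking pairs: 6.

6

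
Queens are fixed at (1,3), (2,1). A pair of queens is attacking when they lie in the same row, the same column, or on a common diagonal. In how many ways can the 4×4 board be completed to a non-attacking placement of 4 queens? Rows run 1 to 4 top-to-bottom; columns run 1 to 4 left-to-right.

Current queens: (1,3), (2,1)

Branch on row 3: col 4 → 1.
Sum: 1 = 1.

1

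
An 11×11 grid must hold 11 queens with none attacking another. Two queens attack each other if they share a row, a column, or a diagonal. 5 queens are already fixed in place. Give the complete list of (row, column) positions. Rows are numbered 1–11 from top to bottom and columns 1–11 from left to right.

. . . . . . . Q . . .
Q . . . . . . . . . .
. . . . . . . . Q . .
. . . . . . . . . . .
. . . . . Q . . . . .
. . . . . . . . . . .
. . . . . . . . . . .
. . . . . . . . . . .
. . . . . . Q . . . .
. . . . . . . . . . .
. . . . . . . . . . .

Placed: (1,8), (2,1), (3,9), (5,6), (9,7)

(1,8) (2,1) (3,9) (4,4) (5,6) (6,11) (7,3) (8,10) (9,7) (10,5) (11,2)

Row 4: attacked by (1,8)→{5,8,11}; (2,1)→{1,3}; (3,9)→{8,9,10}; (5,6)→{5,6,7}; (9,7)→{2,7}. Safe: 4. Place at column 4.
Row 6: attacked by (1,8)→{3,8}; (2,1)→{1,5}; (3,9)→{6,9}; (4,4)→{2,4,6}; (5,6)→{5,6,7}; (9,7)→{4,7,10}. Safe: 11. Place at column 11.
Row 7: attacked by (1,8)→{2,8}; (2,1)→{1,6}; (3,9)→{5,9}; (4,4)→{1,4,7}; (5,6)→{4,6,8}; (6,11)→{10,11}; (9,7)→{5,7,9}. Safe: 3. Place at column 3.
Row 8: attacked by (1,8)→{1,8}; (2,1)→{1,7}; (3,9)→{4,9}; (4,4)→{4,8}; (5,6)→{3,6,9}; (6,11)→{9,11}; (7,3)→{2,3,4}; (9,7)→{6,7,8}. Safe: 5, 10. Place at column 10.
Row 10: attacked by (1,8)→{8}; (2,1)→{1,9}; (3,9)→{2,9}; (4,4)→{4,10}; (5,6)→{1,6,11}; (6,11)→{7,11}; (7,3)→{3,6}; (8,10)→{8,10}; (9,7)→{6,7,8}. Safe: 5. Place at column 5.
Row 11: attacked by (1,8)→{8}; (2,1)→{1,10}; (3,9)→{1,9}; (4,4)→{4,11}; (5,6)→{6}; (6,11)→{6,11}; (7,3)→{3,7}; (8,10)→{7,10}; (9,7)→{5,7,9}; (10,5)→{4,5,6}. Safe: 2. Place at column 2.
Columns [8, 1, 9, 4, 6, 11, 3, 10, 7, 5, 2], r−c [-7, 1, -6, 0, -1, -5, 4, -2, 2, 5, 9], r+c [9, 3, 12, 8, 11, 17, 10, 18, 16, 15, 13] are all distinct, so no two queens attack.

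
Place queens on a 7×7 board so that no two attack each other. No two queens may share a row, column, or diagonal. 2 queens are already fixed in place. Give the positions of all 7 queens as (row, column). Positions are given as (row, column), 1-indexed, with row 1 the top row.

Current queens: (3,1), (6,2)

(1,5) (2,3) (3,1) (4,6) (5,4) (6,2) (7,7)

Row 1: attacked by (3,1)→{1,3}; (6,2)→{2,7}. Safe: 4, 5, 6. Place at column 5.
Row 2: attacked by (1,5)→{4,5,6}; (3,1)→{1,2}; (6,2)→{2,6}. Safe: 3, 7. Place at column 3.
Row 4: attacked by (1,5)→{2,5}; (2,3)→{1,3,5}; (3,1)→{1,2}; (6,2)→{2,4}. Safe: 6, 7. Place at column 6.
Row 5: attacked by (1,5)→{1,5}; (2,3)→{3,6}; (3,1)→{1,3}; (4,6)→{5,6,7}; (6,2)→{1,2,3}. Safe: 4. Place at column 4.
Row 7: attacked by (1,5)→{5}; (2,3)→{3}; (3,1)→{1,5}; (4,6)→{3,6}; (5,4)→{2,4,6}; (6,2)→{1,2,3}. Safe: 7. Place at column 7.
Columns [5, 3, 1, 6, 4, 2, 7], r−c [-4, -1, 2, -2, 1, 4, 0], r+c [6, 5, 4, 10, 9, 8, 14] are all distinct, so no two queens attack.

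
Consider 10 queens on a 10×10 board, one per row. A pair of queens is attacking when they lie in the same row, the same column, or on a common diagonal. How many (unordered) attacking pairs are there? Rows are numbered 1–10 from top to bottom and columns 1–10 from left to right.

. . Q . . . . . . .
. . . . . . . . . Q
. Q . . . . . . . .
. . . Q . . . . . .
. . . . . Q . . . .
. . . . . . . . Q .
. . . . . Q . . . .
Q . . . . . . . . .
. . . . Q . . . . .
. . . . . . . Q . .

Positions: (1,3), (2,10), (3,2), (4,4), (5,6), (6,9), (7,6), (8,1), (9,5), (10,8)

2

Same column: (5,6)–(7,6) (column 6).
Same diagonal: (3,2)–(7,6) (|3−7| = |2−6| = 4).
Total attacking pairs: 2.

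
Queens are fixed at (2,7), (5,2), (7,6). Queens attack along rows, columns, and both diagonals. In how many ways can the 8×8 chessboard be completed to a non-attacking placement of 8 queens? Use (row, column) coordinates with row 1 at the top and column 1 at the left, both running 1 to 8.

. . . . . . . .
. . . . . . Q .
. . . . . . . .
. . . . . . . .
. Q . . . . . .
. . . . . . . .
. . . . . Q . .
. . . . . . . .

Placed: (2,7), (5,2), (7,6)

Branch on row 1: col 1 → 1; col 3 → 0; col 4 → 0; col 5 → 1.
Sum: 1 + 0 + 0 + 1 = 2.

2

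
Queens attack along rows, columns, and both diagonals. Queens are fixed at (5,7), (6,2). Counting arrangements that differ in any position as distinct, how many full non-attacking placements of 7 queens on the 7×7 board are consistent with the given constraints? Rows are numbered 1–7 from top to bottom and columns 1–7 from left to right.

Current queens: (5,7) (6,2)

Branch on row 1: col 1 → 0; col 4 → 0; col 5 → 0; col 6 → 1.
Sum: 0 + 0 + 0 + 1 = 1.

1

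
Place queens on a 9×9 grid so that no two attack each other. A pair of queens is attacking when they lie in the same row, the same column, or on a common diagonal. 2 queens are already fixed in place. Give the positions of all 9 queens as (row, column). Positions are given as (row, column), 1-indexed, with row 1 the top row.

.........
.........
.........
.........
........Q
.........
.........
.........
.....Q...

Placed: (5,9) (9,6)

(1,3) (2,7) (3,4) (4,2) (5,9) (6,5) (7,1) (8,8) (9,6)

Row 1: attacked by (5,9)→{5,9}; (9,6)→{6}. Safe: 1, 2, 3, 4, 7, 8. Place at column 3.
Row 2: attacked by (1,3)→{2,3,4}; (5,9)→{6,9}; (9,6)→{6}. Safe: 1, 5, 7, 8. Place at column 7.
Row 3: attacked by (1,3)→{1,3,5}; (2,7)→{6,7,8}; (5,9)→{7,9}; (9,6)→{6}. Safe: 2, 4. Place at column 4.
Row 4: attacked by (1,3)→{3,6}; (2,7)→{5,7,9}; (3,4)→{3,4,5}; (5,9)→{8,9}; (9,6)→{1,6}. Safe: 2. Place at column 2.
Row 6: attacked by (1,3)→{3,8}; (2,7)→{3,7}; (3,4)→{1,4,7}; (4,2)→{2,4}; (5,9)→{8,9}; (9,6)→{3,6,9}. Safe: 5. Place at column 5.
Row 7: attacked by (1,3)→{3,9}; (2,7)→{2,7}; (3,4)→{4,8}; (4,2)→{2,5}; (5,9)→{7,9}; (6,5)→{4,5,6}; (9,6)→{4,6,8}. Safe: 1. Place at column 1.
Row 8: attacked by (1,3)→{3}; (2,7)→{1,7}; (3,4)→{4,9}; (4,2)→{2,6}; (5,9)→{6,9}; (6,5)→{3,5,7}; (7,1)→{1,2}; (9,6)→{5,6,7}. Safe: 8. Place at column 8.
Columns [3, 7, 4, 2, 9, 5, 1, 8, 6], r−c [-2, -5, -1, 2, -4, 1, 6, 0, 3], r+c [4, 9, 7, 6, 14, 11, 8, 16, 15] are all distinct, so no two queens attack.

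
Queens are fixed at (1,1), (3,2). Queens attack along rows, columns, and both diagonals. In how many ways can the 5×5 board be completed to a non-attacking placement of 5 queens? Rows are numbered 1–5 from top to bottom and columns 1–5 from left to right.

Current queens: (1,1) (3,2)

1

Branch on row 2: col 4 → 1; col 5 → 0.
Sum: 1 + 0 = 1.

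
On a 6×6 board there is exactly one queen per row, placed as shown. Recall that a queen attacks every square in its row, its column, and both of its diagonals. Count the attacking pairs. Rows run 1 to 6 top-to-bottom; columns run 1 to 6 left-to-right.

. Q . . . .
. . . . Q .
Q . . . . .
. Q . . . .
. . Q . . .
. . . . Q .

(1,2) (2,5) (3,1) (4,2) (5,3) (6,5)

5

Same column: (1,2)–(4,2) (column 2); (2,5)–(6,5) (column 5).
Same diagonal: (3,1)–(4,2) (|3−4| = |1−2| = 1); (3,1)–(5,3) (|3−5| = |1−3| = 2); (4,2)–(5,3) (|4−5| = |2−3| = 1).
Total attacking pairs: 5.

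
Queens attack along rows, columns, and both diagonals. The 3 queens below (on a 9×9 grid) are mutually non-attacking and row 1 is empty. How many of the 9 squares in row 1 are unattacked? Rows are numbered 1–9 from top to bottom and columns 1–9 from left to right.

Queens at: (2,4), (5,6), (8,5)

(2,4) attacks row 1 at column 4 and diagonals 3, 5.
(5,6) attacks row 1 at column 6 and diagonals 2.
(8,5) attacks row 1 at column 5.
Attacked columns: {2, 3, 4, 5, 6}. Safe: {1, 7, 8, 9}.

4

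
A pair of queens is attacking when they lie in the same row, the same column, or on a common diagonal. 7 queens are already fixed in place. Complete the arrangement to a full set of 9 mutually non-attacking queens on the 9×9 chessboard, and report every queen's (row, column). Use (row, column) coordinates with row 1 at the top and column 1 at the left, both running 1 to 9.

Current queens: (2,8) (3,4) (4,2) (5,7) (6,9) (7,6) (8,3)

Row 1: attacked by (2,8)→{7,8,9}; (3,4)→{2,4,6}; (4,2)→{2,5}; (5,7)→{3,7}; (6,9)→{4,9}; (7,6)→{6}; (8,3)→{3}. Safe: 1. Place at column 1.
Row 9: attacked by (1,1)→{1,9}; (2,8)→{1,8}; (3,4)→{4}; (4,2)→{2,7}; (5,7)→{3,7}; (6,9)→{6,9}; (7,6)→{4,6,8}; (8,3)→{2,3,4}. Safe: 5. Place at column 5.
Columns [1, 8, 4, 2, 7, 9, 6, 3, 5], r−c [0, -6, -1, 2, -2, -3, 1, 5, 4], r+c [2, 10, 7, 6, 12, 15, 13, 11, 14] are all distinct, so no two queens attack.

(1,1) (2,8) (3,4) (4,2) (5,7) (6,9) (7,6) (8,3) (9,5)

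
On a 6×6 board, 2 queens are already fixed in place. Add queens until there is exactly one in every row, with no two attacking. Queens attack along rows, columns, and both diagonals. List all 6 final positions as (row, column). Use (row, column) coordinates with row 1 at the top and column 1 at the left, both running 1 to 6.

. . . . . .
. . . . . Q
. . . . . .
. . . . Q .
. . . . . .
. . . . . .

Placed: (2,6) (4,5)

Row 1: attacked by (2,6)→{5,6}; (4,5)→{2,5}. Safe: 1, 3, 4. Place at column 3.
Row 3: attacked by (1,3)→{1,3,5}; (2,6)→{5,6}; (4,5)→{4,5,6}. Safe: 2. Place at column 2.
Row 5: attacked by (1,3)→{3}; (2,6)→{3,6}; (3,2)→{2,4}; (4,5)→{4,5,6}. Safe: 1. Place at column 1.
Row 6: attacked by (1,3)→{3}; (2,6)→{2,6}; (3,2)→{2,5}; (4,5)→{3,5}; (5,1)→{1,2}. Safe: 4. Place at column 4.
Columns [3, 6, 2, 5, 1, 4], r−c [-2, -4, 1, -1, 4, 2], r+c [4, 8, 5, 9, 6, 10] are all distinct, so no two queens attack.

(1,3) (2,6) (3,2) (4,5) (5,1) (6,4)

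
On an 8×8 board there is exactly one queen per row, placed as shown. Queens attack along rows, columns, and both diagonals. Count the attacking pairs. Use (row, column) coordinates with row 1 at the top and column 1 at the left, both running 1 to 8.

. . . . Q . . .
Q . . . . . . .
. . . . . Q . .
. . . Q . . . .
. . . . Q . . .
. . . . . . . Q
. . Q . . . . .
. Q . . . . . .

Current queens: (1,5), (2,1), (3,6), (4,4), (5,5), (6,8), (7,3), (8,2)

5

Same column: (1,5)–(5,5) (column 5).
Same diagonal: (4,4)–(5,5) (|4−5| = |4−5| = 1); (5,5)–(7,3) (|5−7| = |5−3| = 2); (5,5)–(8,2) (|5−8| = |5−2| = 3); (7,3)–(8,2) (|7−8| = |3−2| = 1).
Total attacking pairs: 5.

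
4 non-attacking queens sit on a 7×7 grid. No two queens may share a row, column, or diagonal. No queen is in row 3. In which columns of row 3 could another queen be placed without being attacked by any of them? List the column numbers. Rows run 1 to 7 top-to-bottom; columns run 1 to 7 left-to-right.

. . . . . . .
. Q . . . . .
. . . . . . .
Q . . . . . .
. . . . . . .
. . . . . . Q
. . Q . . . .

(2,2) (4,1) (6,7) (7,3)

columns 5, 6

(2,2) attacks row 3 at column 2 and diagonals 1, 3.
(4,1) attacks row 3 at column 1 and diagonals 2.
(6,7) attacks row 3 at column 7 and diagonals 4.
(7,3) attacks row 3 at column 3 and diagonals 7.
Attacked columns: {1, 2, 3, 4, 7}. Safe: {5, 6}.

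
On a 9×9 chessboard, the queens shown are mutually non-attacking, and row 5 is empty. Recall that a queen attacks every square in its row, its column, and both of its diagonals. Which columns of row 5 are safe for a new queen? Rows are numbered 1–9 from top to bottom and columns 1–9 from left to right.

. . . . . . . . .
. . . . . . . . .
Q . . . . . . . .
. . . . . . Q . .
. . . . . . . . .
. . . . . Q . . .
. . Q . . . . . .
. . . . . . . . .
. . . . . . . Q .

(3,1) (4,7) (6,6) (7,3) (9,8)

(3,1) attacks row 5 at column 1 and diagonals 3.
(4,7) attacks row 5 at column 7 and diagonals 6, 8.
(6,6) attacks row 5 at column 6 and diagonals 5, 7.
(7,3) attacks row 5 at column 3 and diagonals 1, 5.
(9,8) attacks row 5 at column 8 and diagonals 4.
Attacked columns: {1, 3, 4, 5, 6, 7, 8}. Safe: {2, 9}.

columns 2, 9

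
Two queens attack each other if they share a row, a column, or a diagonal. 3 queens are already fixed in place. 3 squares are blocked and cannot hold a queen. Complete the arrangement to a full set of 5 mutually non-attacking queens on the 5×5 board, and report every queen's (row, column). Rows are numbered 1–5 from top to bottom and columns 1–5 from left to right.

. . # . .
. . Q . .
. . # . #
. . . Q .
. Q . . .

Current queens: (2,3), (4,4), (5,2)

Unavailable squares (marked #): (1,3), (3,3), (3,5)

(1,5) (2,3) (3,1) (4,4) (5,2)

Row 1: attacked by (2,3)→{2,3,4}; (4,4)→{1,4}; (5,2)→{2}. Blocked: 3. Safe: 5. Place at column 5.
Row 3: attacked by (1,5)→{3,5}; (2,3)→{2,3,4}; (4,4)→{3,4,5}; (5,2)→{2,4}. Blocked: 3,5. Safe: 1. Place at column 1.
Columns [5, 3, 1, 4, 2], r−c [-4, -1, 2, 0, 3], r+c [6, 5, 4, 8, 7] are all distinct, so no two queens attack.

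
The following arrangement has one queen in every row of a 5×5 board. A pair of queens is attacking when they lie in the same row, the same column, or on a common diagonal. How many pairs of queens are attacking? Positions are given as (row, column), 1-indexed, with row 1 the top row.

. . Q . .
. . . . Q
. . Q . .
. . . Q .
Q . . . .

Same column: (1,3)–(3,3) (column 3).
Same diagonal: (3,3)–(4,4) (|3−4| = |3−4| = 1); (3,3)–(5,1) (|3−5| = |3−1| = 2).
Total attacking pairs: 3.

3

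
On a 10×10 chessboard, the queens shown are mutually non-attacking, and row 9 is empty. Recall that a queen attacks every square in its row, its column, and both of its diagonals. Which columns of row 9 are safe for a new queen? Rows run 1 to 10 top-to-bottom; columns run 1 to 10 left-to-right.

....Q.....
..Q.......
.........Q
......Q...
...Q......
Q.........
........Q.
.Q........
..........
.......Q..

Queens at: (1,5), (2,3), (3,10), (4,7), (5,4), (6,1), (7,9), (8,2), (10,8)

columns 6

(1,5) attacks row 9 at column 5.
(2,3) attacks row 9 at column 3 and diagonals 10.
(3,10) attacks row 9 at column 10 and diagonals 4.
(4,7) attacks row 9 at column 7 and diagonals 2.
(5,4) attacks row 9 at column 4 and diagonals 8.
(6,1) attacks row 9 at column 1 and diagonals 4.
(7,9) attacks row 9 at column 9 and diagonals 7.
(8,2) attacks row 9 at column 2 and diagonals 1, 3.
(10,8) attacks row 9 at column 8 and diagonals 7, 9.
Attacked columns: {1, 2, 3, 4, 5, 7, 8, 9, 10}. Safe: {6}.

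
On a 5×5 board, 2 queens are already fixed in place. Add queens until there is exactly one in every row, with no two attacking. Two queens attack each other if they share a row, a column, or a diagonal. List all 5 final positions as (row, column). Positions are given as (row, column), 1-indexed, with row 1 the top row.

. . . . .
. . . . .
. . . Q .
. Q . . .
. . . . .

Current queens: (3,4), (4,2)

(1,3) (2,1) (3,4) (4,2) (5,5)

Row 1: attacked by (3,4)→{2,4}; (4,2)→{2,5}. Safe: 1, 3. Place at column 3.
Row 2: attacked by (1,3)→{2,3,4}; (3,4)→{3,4,5}; (4,2)→{2,4}. Safe: 1. Place at column 1.
Row 5: attacked by (1,3)→{3}; (2,1)→{1,4}; (3,4)→{2,4}; (4,2)→{1,2,3}. Safe: 5. Place at column 5.
Columns [3, 1, 4, 2, 5], r−c [-2, 1, -1, 2, 0], r+c [4, 3, 7, 6, 10] are all distinct, so no two queens attack.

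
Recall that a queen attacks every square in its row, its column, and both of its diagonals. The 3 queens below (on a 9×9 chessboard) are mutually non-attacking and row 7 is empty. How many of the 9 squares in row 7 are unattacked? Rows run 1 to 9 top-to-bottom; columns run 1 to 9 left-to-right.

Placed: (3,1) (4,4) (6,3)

(3,1) attacks row 7 at column 1 and diagonals 5.
(4,4) attacks row 7 at column 4 and diagonals 1, 7.
(6,3) attacks row 7 at column 3 and diagonals 2, 4.
Attacked columns: {1, 2, 3, 4, 5, 7}. Safe: {6, 8, 9}.

3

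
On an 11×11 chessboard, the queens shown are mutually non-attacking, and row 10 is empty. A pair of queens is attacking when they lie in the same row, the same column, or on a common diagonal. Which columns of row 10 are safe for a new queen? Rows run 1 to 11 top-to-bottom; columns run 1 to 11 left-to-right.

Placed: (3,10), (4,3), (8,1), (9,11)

(3,10) attacks row 10 at column 10 and diagonals 3.
(4,3) attacks row 10 at column 3 and diagonals 9.
(8,1) attacks row 10 at column 1 and diagonals 3.
(9,11) attacks row 10 at column 11 and diagonals 10.
Attacked columns: {1, 3, 9, 10, 11}. Safe: {2, 4, 5, 6, 7, 8}.

columns 2, 4, 5, 6, 7, 8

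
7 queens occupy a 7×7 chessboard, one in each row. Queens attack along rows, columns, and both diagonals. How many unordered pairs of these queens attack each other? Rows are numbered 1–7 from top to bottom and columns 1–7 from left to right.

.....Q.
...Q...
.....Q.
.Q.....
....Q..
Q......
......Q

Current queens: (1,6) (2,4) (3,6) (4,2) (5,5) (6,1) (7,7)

4

Same column: (1,6)–(3,6) (column 6).
Same diagonal: (1,6)–(6,1) (|1−6| = |6−1| = 5); (2,4)–(4,2) (|2−4| = |4−2| = 2); (5,5)–(7,7) (|5−7| = |5−7| = 2).
Total attacking pairs: 4.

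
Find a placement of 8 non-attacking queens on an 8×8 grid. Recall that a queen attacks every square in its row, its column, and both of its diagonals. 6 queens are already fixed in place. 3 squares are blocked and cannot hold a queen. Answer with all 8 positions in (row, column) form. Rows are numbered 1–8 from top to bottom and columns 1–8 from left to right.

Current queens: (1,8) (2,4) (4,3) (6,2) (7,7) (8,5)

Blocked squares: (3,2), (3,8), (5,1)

Row 3: attacked by (1,8)→{6,8}; (2,4)→{3,4,5}; (4,3)→{2,3,4}; (6,2)→{2,5}; (7,7)→{3,7}; (8,5)→{5}. Blocked: 2,8. Safe: 1. Place at column 1.
Row 5: attacked by (1,8)→{4,8}; (2,4)→{1,4,7}; (3,1)→{1,3}; (4,3)→{2,3,4}; (6,2)→{1,2,3}; (7,7)→{5,7}; (8,5)→{2,5,8}. Blocked: 1. Safe: 6. Place at column 6.
Columns [8, 4, 1, 3, 6, 2, 7, 5], r−c [-7, -2, 2, 1, -1, 4, 0, 3], r+c [9, 6, 4, 7, 11, 8, 14, 13] are all distinct, so no two queens attack.

(1,8) (2,4) (3,1) (4,3) (5,6) (6,2) (7,7) (8,5)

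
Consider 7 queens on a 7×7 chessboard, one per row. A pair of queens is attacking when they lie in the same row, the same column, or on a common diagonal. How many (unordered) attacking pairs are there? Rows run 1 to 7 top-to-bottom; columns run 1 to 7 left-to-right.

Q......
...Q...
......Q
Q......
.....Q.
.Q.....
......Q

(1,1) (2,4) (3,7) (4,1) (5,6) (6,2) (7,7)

Same column: (1,1)–(4,1) (column 1); (3,7)–(7,7) (column 7).
Same diagonal: (1,1)–(7,7) (|1−7| = |1−7| = 6).
Total attacking pairs: 3.

3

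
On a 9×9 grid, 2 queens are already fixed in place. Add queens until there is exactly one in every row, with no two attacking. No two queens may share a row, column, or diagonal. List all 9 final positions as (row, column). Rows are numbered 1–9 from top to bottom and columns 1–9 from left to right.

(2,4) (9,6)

Row 1: attacked by (2,4)→{3,4,5}; (9,6)→{6}. Safe: 1, 2, 7, 8, 9. Place at column 1.
Row 3: attacked by (1,1)→{1,3}; (2,4)→{3,4,5}; (9,6)→{6}. Safe: 2, 7, 8, 9. Place at column 8.
Row 4: attacked by (1,1)→{1,4}; (2,4)→{2,4,6}; (3,8)→{7,8,9}; (9,6)→{1,6}. Safe: 3, 5. Place at column 3.
Row 5: attacked by (1,1)→{1,5}; (2,4)→{1,4,7}; (3,8)→{6,8}; (4,3)→{2,3,4}; (9,6)→{2,6}. Safe: 9. Place at column 9.
Row 6: attacked by (1,1)→{1,6}; (2,4)→{4,8}; (3,8)→{5,8}; (4,3)→{1,3,5}; (5,9)→{8,9}; (9,6)→{3,6,9}. Safe: 2, 7. Place at column 7.
Row 7: attacked by (1,1)→{1,7}; (2,4)→{4,9}; (3,8)→{4,8}; (4,3)→{3,6}; (5,9)→{7,9}; (6,7)→{6,7,8}; (9,6)→{4,6,8}. Safe: 2, 5. Place at column 5.
Row 8: attacked by (1,1)→{1,8}; (2,4)→{4}; (3,8)→{3,8}; (4,3)→{3,7}; (5,9)→{6,9}; (6,7)→{5,7,9}; (7,5)→{4,5,6}; (9,6)→{5,6,7}. Safe: 2. Place at column 2.
Columns [1, 4, 8, 3, 9, 7, 5, 2, 6], r−c [0, -2, -5, 1, -4, -1, 2, 6, 3], r+c [2, 6, 11, 7, 14, 13, 12, 10, 15] are all distinct, so no two queens attack.

(1,1) (2,4) (3,8) (4,3) (5,9) (6,7) (7,5) (8,2) (9,6)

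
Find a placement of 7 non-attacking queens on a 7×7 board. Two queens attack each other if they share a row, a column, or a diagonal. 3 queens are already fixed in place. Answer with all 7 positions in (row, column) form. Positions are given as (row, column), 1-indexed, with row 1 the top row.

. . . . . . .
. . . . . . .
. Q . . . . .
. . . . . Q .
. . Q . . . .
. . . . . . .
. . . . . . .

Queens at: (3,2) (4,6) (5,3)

Row 1: attacked by (3,2)→{2,4}; (4,6)→{3,6}; (5,3)→{3,7}. Safe: 1, 5. Place at column 1.
Row 2: attacked by (1,1)→{1,2}; (3,2)→{1,2,3}; (4,6)→{4,6}; (5,3)→{3,6}. Safe: 5, 7. Place at column 5.
Row 6: attacked by (1,1)→{1,6}; (2,5)→{1,5}; (3,2)→{2,5}; (4,6)→{4,6}; (5,3)→{2,3,4}. Safe: 7. Place at column 7.
Row 7: attacked by (1,1)→{1,7}; (2,5)→{5}; (3,2)→{2,6}; (4,6)→{3,6}; (5,3)→{1,3,5}; (6,7)→{6,7}. Safe: 4. Place at column 4.
Columns [1, 5, 2, 6, 3, 7, 4], r−c [0, -3, 1, -2, 2, -1, 3], r+c [2, 7, 5, 10, 8, 13, 11] are all distinct, so no two queens attack.

(1,1) (2,5) (3,2) (4,6) (5,3) (6,7) (7,4)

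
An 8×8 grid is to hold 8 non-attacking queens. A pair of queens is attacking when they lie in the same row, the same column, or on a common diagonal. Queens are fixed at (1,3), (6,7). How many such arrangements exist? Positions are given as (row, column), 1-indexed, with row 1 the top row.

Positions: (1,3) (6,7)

Branch on row 2: col 1 → 0; col 5 → 2; col 6 → 2; col 8 → 0.
Sum: 0 + 2 + 2 + 0 = 4.

4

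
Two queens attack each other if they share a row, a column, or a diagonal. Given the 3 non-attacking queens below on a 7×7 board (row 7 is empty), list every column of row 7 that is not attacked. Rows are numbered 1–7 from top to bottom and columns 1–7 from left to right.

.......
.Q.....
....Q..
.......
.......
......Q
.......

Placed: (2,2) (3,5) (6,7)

columns 3, 4

(2,2) attacks row 7 at column 2 and diagonals 7.
(3,5) attacks row 7 at column 5 and diagonals 1.
(6,7) attacks row 7 at column 7 and diagonals 6.
Attacked columns: {1, 2, 5, 6, 7}. Safe: {3, 4}.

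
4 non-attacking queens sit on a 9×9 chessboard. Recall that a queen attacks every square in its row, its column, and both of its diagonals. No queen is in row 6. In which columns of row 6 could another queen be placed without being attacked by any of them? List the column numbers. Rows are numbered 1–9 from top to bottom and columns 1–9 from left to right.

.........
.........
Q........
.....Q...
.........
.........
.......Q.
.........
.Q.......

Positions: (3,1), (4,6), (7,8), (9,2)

(3,1) attacks row 6 at column 1 and diagonals 4.
(4,6) attacks row 6 at column 6 and diagonals 4, 8.
(7,8) attacks row 6 at column 8 and diagonals 7, 9.
(9,2) attacks row 6 at column 2 and diagonals 5.
Attacked columns: {1, 2, 4, 5, 6, 7, 8, 9}. Safe: {3}.

columns 3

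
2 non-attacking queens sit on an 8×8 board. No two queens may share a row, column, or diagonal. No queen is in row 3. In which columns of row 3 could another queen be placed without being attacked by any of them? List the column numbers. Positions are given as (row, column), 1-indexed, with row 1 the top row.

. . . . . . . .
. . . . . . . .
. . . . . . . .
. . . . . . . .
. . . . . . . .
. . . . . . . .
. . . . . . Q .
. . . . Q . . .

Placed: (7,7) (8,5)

columns 1, 2, 4, 6, 8

(7,7) attacks row 3 at column 7 and diagonals 3.
(8,5) attacks row 3 at column 5.
Attacked columns: {3, 5, 7}. Safe: {1, 2, 4, 6, 8}.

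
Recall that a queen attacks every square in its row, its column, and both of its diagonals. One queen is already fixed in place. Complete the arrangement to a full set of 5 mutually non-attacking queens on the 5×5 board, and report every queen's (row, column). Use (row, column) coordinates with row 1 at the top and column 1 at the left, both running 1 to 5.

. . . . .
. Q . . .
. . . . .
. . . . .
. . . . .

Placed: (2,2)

Row 1: attacked by (2,2)→{1,2,3}. Safe: 4, 5. Place at column 5.
Row 3: attacked by (1,5)→{3,5}; (2,2)→{1,2,3}. Safe: 4. Place at column 4.
Row 4: attacked by (1,5)→{2,5}; (2,2)→{2,4}; (3,4)→{3,4,5}. Safe: 1. Place at column 1.
Row 5: attacked by (1,5)→{1,5}; (2,2)→{2,5}; (3,4)→{2,4}; (4,1)→{1,2}. Safe: 3. Place at column 3.
Columns [5, 2, 4, 1, 3], r−c [-4, 0, -1, 3, 2], r+c [6, 4, 7, 5, 8] are all distinct, so no two queens attack.

(1,5) (2,2) (3,4) (4,1) (5,3)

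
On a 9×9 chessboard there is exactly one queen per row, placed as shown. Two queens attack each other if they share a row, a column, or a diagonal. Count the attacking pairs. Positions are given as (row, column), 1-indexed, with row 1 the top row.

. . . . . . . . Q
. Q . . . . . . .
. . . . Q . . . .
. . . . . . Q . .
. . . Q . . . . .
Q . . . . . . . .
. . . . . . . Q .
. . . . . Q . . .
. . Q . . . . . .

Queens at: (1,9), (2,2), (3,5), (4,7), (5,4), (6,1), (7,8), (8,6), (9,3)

All columns are distinct and no two queens satisfy |Δrow| = |Δcol|, so no pair attacks.

0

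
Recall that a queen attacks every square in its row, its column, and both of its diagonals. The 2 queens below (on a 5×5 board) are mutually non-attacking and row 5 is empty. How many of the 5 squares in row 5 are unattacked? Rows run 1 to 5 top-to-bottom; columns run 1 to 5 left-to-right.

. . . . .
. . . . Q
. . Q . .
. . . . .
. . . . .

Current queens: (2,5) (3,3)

(2,5) attacks row 5 at column 5 and diagonals 2.
(3,3) attacks row 5 at column 3 and diagonals 1, 5.
Attacked columns: {1, 2, 3, 5}. Safe: {4}.

1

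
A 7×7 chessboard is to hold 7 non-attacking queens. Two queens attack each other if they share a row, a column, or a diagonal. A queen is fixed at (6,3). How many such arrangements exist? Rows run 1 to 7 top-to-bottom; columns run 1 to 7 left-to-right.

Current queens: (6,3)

6

Branch on row 1: col 1 → 0; col 2 → 3; col 4 → 1; col 5 → 0; col 6 → 1; col 7 → 1.
Sum: 0 + 3 + 1 + 0 + 1 + 1 = 6.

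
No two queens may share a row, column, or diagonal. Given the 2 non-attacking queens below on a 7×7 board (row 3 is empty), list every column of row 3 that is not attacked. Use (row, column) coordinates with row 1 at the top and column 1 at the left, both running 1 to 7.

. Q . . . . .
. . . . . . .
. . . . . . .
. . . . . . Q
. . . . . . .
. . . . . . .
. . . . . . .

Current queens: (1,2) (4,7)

columns 1, 3, 5

(1,2) attacks row 3 at column 2 and diagonals 4.
(4,7) attacks row 3 at column 7 and diagonals 6.
Attacked columns: {2, 4, 6, 7}. Safe: {1, 3, 5}.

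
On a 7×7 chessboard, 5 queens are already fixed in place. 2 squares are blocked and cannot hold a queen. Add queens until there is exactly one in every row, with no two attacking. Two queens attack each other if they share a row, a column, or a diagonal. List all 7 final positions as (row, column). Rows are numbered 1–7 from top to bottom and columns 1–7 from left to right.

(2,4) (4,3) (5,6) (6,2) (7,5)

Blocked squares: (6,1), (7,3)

(1,1) (2,4) (3,7) (4,3) (5,6) (6,2) (7,5)

Row 1: attacked by (2,4)→{3,4,5}; (4,3)→{3,6}; (5,6)→{2,6}; (6,2)→{2,7}; (7,5)→{5}. Safe: 1. Place at column 1.
Row 3: attacked by (1,1)→{1,3}; (2,4)→{3,4,5}; (4,3)→{2,3,4}; (5,6)→{4,6}; (6,2)→{2,5}; (7,5)→{1,5}. Safe: 7. Place at column 7.
Columns [1, 4, 7, 3, 6, 2, 5], r−c [0, -2, -4, 1, -1, 4, 2], r+c [2, 6, 10, 7, 11, 8, 12] are all distinct, so no two queens attack.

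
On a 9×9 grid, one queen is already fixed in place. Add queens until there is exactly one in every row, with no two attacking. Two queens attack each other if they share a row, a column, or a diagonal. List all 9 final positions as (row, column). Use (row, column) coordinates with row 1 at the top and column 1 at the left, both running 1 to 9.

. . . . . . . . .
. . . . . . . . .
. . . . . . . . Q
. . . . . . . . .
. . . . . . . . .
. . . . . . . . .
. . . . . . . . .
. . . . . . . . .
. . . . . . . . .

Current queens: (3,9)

(1,2) (2,6) (3,9) (4,3) (5,5) (6,8) (7,4) (8,1) (9,7)

Row 1: attacked by (3,9)→{7,9}. Safe: 1, 2, 3, 4, 5, 6, 8. Place at column 2.
Row 2: attacked by (1,2)→{1,2,3}; (3,9)→{8,9}. Safe: 4, 5, 6, 7. Place at column 6.
Row 4: attacked by (1,2)→{2,5}; (2,6)→{4,6,8}; (3,9)→{8,9}. Safe: 1, 3, 7. Place at column 3.
Row 5: attacked by (1,2)→{2,6}; (2,6)→{3,6,9}; (3,9)→{7,9}; (4,3)→{2,3,4}. Safe: 1, 5, 8. Place at column 5.
Row 6: attacked by (1,2)→{2,7}; (2,6)→{2,6}; (3,9)→{6,9}; (4,3)→{1,3,5}; (5,5)→{4,5,6}. Safe: 8. Place at column 8.
Row 7: attacked by (1,2)→{2,8}; (2,6)→{1,6}; (3,9)→{5,9}; (4,3)→{3,6}; (5,5)→{3,5,7}; (6,8)→{7,8,9}. Safe: 4. Place at column 4.
Row 8: attacked by (1,2)→{2,9}; (2,6)→{6}; (3,9)→{4,9}; (4,3)→{3,7}; (5,5)→{2,5,8}; (6,8)→{6,8}; (7,4)→{3,4,5}. Safe: 1. Place at column 1.
Row 9: attacked by (1,2)→{2}; (2,6)→{6}; (3,9)→{3,9}; (4,3)→{3,8}; (5,5)→{1,5,9}; (6,8)→{5,8}; (7,4)→{2,4,6}; (8,1)→{1,2}. Safe: 7. Place at column 7.
Columns [2, 6, 9, 3, 5, 8, 4, 1, 7], r−c [-1, -4, -6, 1, 0, -2, 3, 7, 2], r+c [3, 8, 12, 7, 10, 14, 11, 9, 16] are all distinct, so no two queens attack.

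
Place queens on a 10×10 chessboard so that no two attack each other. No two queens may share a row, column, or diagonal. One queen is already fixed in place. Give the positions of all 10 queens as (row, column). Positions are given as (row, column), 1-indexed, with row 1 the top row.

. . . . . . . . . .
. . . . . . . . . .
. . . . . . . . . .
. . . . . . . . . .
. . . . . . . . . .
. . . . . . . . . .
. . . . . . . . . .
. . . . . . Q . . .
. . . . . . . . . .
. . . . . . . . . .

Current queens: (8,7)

(1,8) (2,10) (3,5) (4,2) (5,6) (6,1) (7,3) (8,7) (9,9) (10,4)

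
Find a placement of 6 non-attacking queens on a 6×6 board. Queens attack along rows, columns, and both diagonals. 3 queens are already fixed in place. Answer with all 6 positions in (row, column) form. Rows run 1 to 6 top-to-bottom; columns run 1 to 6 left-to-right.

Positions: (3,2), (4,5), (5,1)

(1,3) (2,6) (3,2) (4,5) (5,1) (6,4)

Row 1: attacked by (3,2)→{2,4}; (4,5)→{2,5}; (5,1)→{1,5}. Safe: 3, 6. Place at column 3.
Row 2: attacked by (1,3)→{2,3,4}; (3,2)→{1,2,3}; (4,5)→{3,5}; (5,1)→{1,4}. Safe: 6. Place at column 6.
Row 6: attacked by (1,3)→{3}; (2,6)→{2,6}; (3,2)→{2,5}; (4,5)→{3,5}; (5,1)→{1,2}. Safe: 4. Place at column 4.
Columns [3, 6, 2, 5, 1, 4], r−c [-2, -4, 1, -1, 4, 2], r+c [4, 8, 5, 9, 6, 10] are all distinct, so no two queens attack.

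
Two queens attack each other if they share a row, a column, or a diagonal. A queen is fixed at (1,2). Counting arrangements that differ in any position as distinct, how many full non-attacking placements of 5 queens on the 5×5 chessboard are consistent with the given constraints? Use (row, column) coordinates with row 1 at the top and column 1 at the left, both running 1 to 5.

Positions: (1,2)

2

Branch on row 2: col 4 → 1; col 5 → 1.
Sum: 1 + 1 = 2.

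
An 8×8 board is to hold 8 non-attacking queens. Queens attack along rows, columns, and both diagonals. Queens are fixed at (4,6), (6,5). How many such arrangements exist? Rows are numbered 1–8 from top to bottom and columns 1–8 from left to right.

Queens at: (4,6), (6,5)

Branch on row 1: col 1 → 0; col 2 → 1; col 4 → 0; col 7 → 1; col 8 → 1.
Sum: 0 + 1 + 0 + 1 + 1 = 3.

3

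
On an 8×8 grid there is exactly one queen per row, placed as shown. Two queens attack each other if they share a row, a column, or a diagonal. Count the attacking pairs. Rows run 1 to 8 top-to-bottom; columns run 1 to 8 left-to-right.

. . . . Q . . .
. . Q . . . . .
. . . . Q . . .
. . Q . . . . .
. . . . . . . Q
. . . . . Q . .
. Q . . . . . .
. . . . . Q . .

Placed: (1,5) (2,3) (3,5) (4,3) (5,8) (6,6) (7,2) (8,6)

3

Same column: (1,5)–(3,5) (column 5); (2,3)–(4,3) (column 3); (6,6)–(8,6) (column 6).
Total attacking pairs: 3.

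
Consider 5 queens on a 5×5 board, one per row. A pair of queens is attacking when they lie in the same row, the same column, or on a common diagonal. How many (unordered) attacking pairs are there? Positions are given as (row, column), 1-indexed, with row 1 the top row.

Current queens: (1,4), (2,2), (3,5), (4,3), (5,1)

All columns are distinct and no two queens satisfy |Δrow| = |Δcol|, so no pair attacks.

0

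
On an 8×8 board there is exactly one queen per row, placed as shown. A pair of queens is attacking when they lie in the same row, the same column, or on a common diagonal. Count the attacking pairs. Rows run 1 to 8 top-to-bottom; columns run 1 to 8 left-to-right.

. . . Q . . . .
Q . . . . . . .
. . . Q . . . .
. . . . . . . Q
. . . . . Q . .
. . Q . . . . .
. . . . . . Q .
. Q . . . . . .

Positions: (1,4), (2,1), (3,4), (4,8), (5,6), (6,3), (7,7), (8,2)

2

Same column: (1,4)–(3,4) (column 4).
Same diagonal: (3,4)–(5,6) (|3−5| = |4−6| = 2).
Total attacking pairs: 2.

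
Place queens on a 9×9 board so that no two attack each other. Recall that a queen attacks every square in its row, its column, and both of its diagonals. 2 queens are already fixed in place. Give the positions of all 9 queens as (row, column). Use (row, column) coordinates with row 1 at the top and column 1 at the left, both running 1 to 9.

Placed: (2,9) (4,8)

(1,3) (2,9) (3,6) (4,8) (5,2) (6,4) (7,1) (8,7) (9,5)

Row 1: attacked by (2,9)→{8,9}; (4,8)→{5,8}. Safe: 1, 2, 3, 4, 6, 7. Place at column 3.
Row 3: attacked by (1,3)→{1,3,5}; (2,9)→{8,9}; (4,8)→{7,8,9}. Safe: 2, 4, 6. Place at column 6.
Row 5: attacked by (1,3)→{3,7}; (2,9)→{6,9}; (3,6)→{4,6,8}; (4,8)→{7,8,9}. Safe: 1, 2, 5. Place at column 2.
Row 6: attacked by (1,3)→{3,8}; (2,9)→{5,9}; (3,6)→{3,6,9}; (4,8)→{6,8}; (5,2)→{1,2,3}. Safe: 4, 7. Place at column 4.
Row 7: attacked by (1,3)→{3,9}; (2,9)→{4,9}; (3,6)→{2,6}; (4,8)→{5,8}; (5,2)→{2,4}; (6,4)→{3,4,5}. Safe: 1, 7. Place at column 1.
Row 8: attacked by (1,3)→{3}; (2,9)→{3,9}; (3,6)→{1,6}; (4,8)→{4,8}; (5,2)→{2,5}; (6,4)→{2,4,6}; (7,1)→{1,2}. Safe: 7. Place at column 7.
Row 9: attacked by (1,3)→{3}; (2,9)→{2,9}; (3,6)→{6}; (4,8)→{3,8}; (5,2)→{2,6}; (6,4)→{1,4,7}; (7,1)→{1,3}; (8,7)→{6,7,8}. Safe: 5. Place at column 5.
Columns [3, 9, 6, 8, 2, 4, 1, 7, 5], r−c [-2, -7, -3, -4, 3, 2, 6, 1, 4], r+c [4, 11, 9, 12, 7, 10, 8, 15, 14] are all distinct, so no two queens attack.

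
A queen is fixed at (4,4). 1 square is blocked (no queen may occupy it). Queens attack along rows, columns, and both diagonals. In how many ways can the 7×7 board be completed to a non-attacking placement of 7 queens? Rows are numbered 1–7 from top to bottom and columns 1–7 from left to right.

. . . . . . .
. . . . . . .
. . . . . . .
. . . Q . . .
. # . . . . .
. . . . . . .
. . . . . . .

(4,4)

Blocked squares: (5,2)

Branch on row 1: col 2 → 2; col 3 → 1; col 5 → 1; col 6 → 2.
Sum: 2 + 1 + 1 + 2 = 6.

6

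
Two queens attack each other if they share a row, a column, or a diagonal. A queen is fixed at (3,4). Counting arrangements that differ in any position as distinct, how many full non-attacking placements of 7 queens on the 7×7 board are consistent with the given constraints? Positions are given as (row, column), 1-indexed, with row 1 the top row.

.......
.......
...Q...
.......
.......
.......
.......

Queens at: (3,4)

4

Branch on row 1: col 1 → 1; col 3 → 1; col 5 → 1; col 7 → 1.
Sum: 1 + 1 + 1 + 1 = 4.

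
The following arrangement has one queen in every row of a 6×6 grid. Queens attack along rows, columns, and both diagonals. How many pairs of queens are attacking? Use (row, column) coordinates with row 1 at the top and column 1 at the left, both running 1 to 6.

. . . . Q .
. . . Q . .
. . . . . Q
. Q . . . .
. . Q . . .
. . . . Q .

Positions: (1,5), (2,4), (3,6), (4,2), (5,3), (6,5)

5

Same column: (1,5)–(6,5) (column 5).
Same diagonal: (1,5)–(2,4) (|1−2| = |5−4| = 1); (1,5)–(4,2) (|1−4| = |5−2| = 3); (2,4)–(4,2) (|2−4| = |4−2| = 2); (4,2)–(5,3) (|4−5| = |2−3| = 1).
Total attacking pairs: 5.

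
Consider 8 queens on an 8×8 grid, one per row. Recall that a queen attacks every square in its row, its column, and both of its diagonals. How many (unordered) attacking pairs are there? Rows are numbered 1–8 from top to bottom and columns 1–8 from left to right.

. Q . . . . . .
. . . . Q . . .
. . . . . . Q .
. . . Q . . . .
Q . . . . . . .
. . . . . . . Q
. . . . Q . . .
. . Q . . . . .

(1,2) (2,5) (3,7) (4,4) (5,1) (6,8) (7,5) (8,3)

Same column: (2,5)–(7,5) (column 5).
Total attacking pairs: 1.

1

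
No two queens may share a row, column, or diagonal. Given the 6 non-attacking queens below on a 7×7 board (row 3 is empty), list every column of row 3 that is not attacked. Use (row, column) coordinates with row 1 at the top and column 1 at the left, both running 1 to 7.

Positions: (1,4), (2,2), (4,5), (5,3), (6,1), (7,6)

columns 7

(1,4) attacks row 3 at column 4 and diagonals 2, 6.
(2,2) attacks row 3 at column 2 and diagonals 1, 3.
(4,5) attacks row 3 at column 5 and diagonals 4, 6.
(5,3) attacks row 3 at column 3 and diagonals 1, 5.
(6,1) attacks row 3 at column 1 and diagonals 4.
(7,6) attacks row 3 at column 6 and diagonals 2.
Attacked columns: {1, 2, 3, 4, 5, 6}. Safe: {7}.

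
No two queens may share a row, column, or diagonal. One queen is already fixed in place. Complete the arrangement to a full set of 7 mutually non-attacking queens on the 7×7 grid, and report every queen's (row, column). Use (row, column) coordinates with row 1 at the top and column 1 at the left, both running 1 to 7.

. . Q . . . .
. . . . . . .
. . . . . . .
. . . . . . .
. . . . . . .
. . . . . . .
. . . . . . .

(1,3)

Row 2: attacked by (1,3)→{2,3,4}. Safe: 1, 5, 6, 7. Place at column 5.
Row 3: attacked by (1,3)→{1,3,5}; (2,5)→{4,5,6}. Safe: 2, 7. Place at column 7.
Row 4: attacked by (1,3)→{3,6}; (2,5)→{3,5,7}; (3,7)→{6,7}. Safe: 1, 2, 4. Place at column 2.
Row 5: attacked by (1,3)→{3,7}; (2,5)→{2,5}; (3,7)→{5,7}; (4,2)→{1,2,3}. Safe: 4, 6. Place at column 4.
Row 6: attacked by (1,3)→{3}; (2,5)→{1,5}; (3,7)→{4,7}; (4,2)→{2,4}; (5,4)→{3,4,5}. Safe: 6. Place at column 6.
Row 7: attacked by (1,3)→{3}; (2,5)→{5}; (3,7)→{3,7}; (4,2)→{2,5}; (5,4)→{2,4,6}; (6,6)→{5,6,7}. Safe: 1. Place at column 1.
Columns [3, 5, 7, 2, 4, 6, 1], r−c [-2, -3, -4, 2, 1, 0, 6], r+c [4, 7, 10, 6, 9, 12, 8] are all distinct, so no two queens attack.

(1,3) (2,5) (3,7) (4,2) (5,4) (6,6) (7,1)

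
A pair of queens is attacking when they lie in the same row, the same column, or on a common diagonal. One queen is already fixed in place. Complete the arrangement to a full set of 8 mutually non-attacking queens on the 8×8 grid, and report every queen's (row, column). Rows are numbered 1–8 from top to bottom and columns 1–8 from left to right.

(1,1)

Row 2: attacked by (1,1)→{1,2}. Safe: 3, 4, 5, 6, 7, 8. Place at column 5.
Row 3: attacked by (1,1)→{1,3}; (2,5)→{4,5,6}. Safe: 2, 7, 8. Place at column 8.
Row 4: attacked by (1,1)→{1,4}; (2,5)→{3,5,7}; (3,8)→{7,8}. Safe: 2, 6. Place at column 6.
Row 5: attacked by (1,1)→{1,5}; (2,5)→{2,5,8}; (3,8)→{6,8}; (4,6)→{5,6,7}. Safe: 3, 4. Place at column 3.
Row 6: attacked by (1,1)→{1,6}; (2,5)→{1,5}; (3,8)→{5,8}; (4,6)→{4,6,8}; (5,3)→{2,3,4}. Safe: 7. Place at column 7.
Row 7: attacked by (1,1)→{1,7}; (2,5)→{5}; (3,8)→{4,8}; (4,6)→{3,6}; (5,3)→{1,3,5}; (6,7)→{6,7,8}. Safe: 2. Place at column 2.
Row 8: attacked by (1,1)→{1,8}; (2,5)→{5}; (3,8)→{3,8}; (4,6)→{2,6}; (5,3)→{3,6}; (6,7)→{5,7}; (7,2)→{1,2,3}. Safe: 4. Place at column 4.
Columns [1, 5, 8, 6, 3, 7, 2, 4], r−c [0, -3, -5, -2, 2, -1, 5, 4], r+c [2, 7, 11, 10, 8, 13, 9, 12] are all distinct, so no two queens attack.

(1,1) (2,5) (3,8) (4,6) (5,3) (6,7) (7,2) (8,4)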